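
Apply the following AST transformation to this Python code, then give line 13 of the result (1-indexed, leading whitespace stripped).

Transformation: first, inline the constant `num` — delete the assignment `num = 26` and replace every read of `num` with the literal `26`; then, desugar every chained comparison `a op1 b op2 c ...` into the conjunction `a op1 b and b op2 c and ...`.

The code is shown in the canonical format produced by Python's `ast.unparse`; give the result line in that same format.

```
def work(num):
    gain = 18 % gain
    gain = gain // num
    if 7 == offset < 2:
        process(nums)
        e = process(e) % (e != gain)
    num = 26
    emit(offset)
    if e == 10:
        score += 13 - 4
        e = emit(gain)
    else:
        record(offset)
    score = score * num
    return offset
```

score = score * 26

Transformed code:
def work(num):
    gain = 18 % gain
    gain = gain // 26
    if 7 == offset and offset < 2:
        process(nums)
        e = process(e) % (e != gain)
    emit(offset)
    if e == 10:
        score += 13 - 4
        e = emit(gain)
    else:
        record(offset)
    score = score * 26
    return offset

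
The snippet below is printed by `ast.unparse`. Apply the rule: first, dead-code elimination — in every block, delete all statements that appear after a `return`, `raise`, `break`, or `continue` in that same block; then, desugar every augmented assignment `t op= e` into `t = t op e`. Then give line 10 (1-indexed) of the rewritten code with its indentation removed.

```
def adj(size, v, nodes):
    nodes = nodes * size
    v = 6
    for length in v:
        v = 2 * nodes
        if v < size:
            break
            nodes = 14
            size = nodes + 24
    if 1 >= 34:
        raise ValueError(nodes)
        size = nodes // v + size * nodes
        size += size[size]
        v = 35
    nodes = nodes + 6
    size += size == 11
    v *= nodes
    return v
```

nodes = nodes + 6

Transformed code:
def adj(size, v, nodes):
    nodes = nodes * size
    v = 6
    for length in v:
        v = 2 * nodes
        if v < size:
            break
    if 1 >= 34:
        raise ValueError(nodes)
    nodes = nodes + 6
    size = size + (size == 11)
    v = v * nodes
    return v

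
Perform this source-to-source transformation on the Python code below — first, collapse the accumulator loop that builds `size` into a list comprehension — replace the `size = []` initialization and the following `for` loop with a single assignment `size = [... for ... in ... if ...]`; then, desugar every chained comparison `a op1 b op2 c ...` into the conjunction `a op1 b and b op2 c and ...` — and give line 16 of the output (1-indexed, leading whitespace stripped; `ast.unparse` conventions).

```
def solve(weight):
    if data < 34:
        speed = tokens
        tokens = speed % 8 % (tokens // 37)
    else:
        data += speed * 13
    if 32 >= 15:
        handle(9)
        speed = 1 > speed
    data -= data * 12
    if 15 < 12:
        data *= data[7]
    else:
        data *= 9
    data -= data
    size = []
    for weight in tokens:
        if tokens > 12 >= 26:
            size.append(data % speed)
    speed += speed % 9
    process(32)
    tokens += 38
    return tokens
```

size = [data % speed for weight in tokens if tokens > 12 and 12 >= 26]

Transformed code:
def solve(weight):
    if data < 34:
        speed = tokens
        tokens = speed % 8 % (tokens // 37)
    else:
        data += speed * 13
    if 32 >= 15:
        handle(9)
        speed = 1 > speed
    data -= data * 12
    if 15 < 12:
        data *= data[7]
    else:
        data *= 9
    data -= data
    size = [data % speed for weight in tokens if tokens > 12 and 12 >= 26]
    speed += speed % 9
    process(32)
    tokens += 38
    return tokens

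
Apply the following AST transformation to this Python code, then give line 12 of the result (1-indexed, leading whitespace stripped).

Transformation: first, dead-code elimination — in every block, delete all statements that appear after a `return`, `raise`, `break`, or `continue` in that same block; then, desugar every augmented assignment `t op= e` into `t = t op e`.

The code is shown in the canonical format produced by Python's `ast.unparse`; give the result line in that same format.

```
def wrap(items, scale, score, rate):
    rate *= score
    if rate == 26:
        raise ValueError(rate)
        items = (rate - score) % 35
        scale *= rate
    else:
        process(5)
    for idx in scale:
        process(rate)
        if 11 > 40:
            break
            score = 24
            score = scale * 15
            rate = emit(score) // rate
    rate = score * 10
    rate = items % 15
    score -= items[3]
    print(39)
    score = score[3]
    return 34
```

rate = items % 15

Transformed code:
def wrap(items, scale, score, rate):
    rate = rate * score
    if rate == 26:
        raise ValueError(rate)
    else:
        process(5)
    for idx in scale:
        process(rate)
        if 11 > 40:
            break
    rate = score * 10
    rate = items % 15
    score = score - items[3]
    print(39)
    score = score[3]
    return 34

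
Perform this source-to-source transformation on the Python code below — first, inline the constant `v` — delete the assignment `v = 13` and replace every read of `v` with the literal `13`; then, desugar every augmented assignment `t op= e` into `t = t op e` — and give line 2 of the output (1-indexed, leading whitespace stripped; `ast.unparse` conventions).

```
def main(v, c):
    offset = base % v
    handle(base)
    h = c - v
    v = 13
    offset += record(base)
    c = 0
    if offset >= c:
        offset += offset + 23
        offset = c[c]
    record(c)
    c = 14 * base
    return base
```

Transformed code:
def main(v, c):
    offset = base % 13
    handle(base)
    h = c - 13
    offset = offset + record(base)
    c = 0
    if offset >= c:
        offset = offset + (offset + 23)
        offset = c[c]
    record(c)
    c = 14 * base
    return base

offset = base % 13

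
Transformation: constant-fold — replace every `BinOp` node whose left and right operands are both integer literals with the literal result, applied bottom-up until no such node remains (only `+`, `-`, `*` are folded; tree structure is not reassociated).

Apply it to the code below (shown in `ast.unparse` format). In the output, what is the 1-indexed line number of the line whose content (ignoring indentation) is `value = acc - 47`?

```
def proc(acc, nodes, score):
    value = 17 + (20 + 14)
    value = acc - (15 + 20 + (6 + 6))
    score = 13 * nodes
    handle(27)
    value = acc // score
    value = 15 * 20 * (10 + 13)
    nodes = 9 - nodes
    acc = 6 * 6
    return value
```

Transformed code:
def proc(acc, nodes, score):
    value = 51
    value = acc - 47
    score = 13 * nodes
    handle(27)
    value = acc // score
    value = 6900
    nodes = 9 - nodes
    acc = 36
    return value

3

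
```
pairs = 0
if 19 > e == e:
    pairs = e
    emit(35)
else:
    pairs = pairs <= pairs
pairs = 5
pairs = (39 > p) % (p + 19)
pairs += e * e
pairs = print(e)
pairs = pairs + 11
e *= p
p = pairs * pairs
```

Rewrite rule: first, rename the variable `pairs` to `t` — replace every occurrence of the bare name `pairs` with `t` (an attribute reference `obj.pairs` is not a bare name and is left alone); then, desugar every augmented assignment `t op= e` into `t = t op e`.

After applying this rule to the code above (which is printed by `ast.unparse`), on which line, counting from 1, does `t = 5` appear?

Transformed code:
t = 0
if 19 > e == e:
    t = e
    emit(35)
else:
    t = t <= t
t = 5
t = (39 > p) % (p + 19)
t = t + e * e
t = print(e)
t = t + 11
e = e * p
p = t * t

7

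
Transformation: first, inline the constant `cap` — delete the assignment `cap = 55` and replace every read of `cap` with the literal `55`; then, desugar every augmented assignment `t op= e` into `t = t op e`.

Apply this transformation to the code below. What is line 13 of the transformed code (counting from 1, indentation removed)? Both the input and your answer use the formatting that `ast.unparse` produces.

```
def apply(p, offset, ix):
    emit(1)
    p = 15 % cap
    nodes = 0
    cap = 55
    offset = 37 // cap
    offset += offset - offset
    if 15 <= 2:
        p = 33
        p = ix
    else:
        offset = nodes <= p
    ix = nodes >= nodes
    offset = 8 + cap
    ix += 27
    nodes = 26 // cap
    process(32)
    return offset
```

Transformed code:
def apply(p, offset, ix):
    emit(1)
    p = 15 % 55
    nodes = 0
    offset = 37 // 55
    offset = offset + (offset - offset)
    if 15 <= 2:
        p = 33
        p = ix
    else:
        offset = nodes <= p
    ix = nodes >= nodes
    offset = 8 + 55
    ix = ix + 27
    nodes = 26 // 55
    process(32)
    return offset

offset = 8 + 55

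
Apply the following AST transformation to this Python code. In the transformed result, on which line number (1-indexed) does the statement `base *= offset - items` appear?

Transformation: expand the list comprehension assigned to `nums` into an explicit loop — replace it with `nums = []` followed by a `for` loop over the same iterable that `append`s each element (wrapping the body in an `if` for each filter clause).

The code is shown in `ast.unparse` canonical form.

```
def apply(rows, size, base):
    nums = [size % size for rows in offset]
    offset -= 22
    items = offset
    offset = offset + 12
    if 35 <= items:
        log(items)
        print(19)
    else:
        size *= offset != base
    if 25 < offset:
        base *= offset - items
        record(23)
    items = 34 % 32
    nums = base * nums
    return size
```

14

Transformed code:
def apply(rows, size, base):
    nums = []
    for rows in offset:
        nums.append(size % size)
    offset -= 22
    items = offset
    offset = offset + 12
    if 35 <= items:
        log(items)
        print(19)
    else:
        size *= offset != base
    if 25 < offset:
        base *= offset - items
        record(23)
    items = 34 % 32
    nums = base * nums
    return size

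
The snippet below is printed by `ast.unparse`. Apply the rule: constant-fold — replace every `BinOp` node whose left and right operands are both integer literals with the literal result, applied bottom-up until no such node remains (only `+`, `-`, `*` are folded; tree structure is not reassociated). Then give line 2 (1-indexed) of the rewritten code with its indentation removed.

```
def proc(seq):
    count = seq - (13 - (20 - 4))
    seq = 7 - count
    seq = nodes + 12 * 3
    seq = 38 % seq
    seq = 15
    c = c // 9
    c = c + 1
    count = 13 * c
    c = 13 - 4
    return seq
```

count = seq - -3

Transformed code:
def proc(seq):
    count = seq - -3
    seq = 7 - count
    seq = nodes + 36
    seq = 38 % seq
    seq = 15
    c = c // 9
    c = c + 1
    count = 13 * c
    c = 9
    return seq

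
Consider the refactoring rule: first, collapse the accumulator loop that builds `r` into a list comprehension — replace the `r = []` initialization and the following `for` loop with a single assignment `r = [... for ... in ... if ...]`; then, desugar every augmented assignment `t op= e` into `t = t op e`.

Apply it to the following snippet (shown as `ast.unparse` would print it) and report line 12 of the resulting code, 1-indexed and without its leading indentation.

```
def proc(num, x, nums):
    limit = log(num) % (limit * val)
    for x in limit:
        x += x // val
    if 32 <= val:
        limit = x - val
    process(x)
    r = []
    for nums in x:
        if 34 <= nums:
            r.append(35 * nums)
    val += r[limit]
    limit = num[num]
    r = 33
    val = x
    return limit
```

val = x

Transformed code:
def proc(num, x, nums):
    limit = log(num) % (limit * val)
    for x in limit:
        x = x + x // val
    if 32 <= val:
        limit = x - val
    process(x)
    r = [35 * nums for nums in x if 34 <= nums]
    val = val + r[limit]
    limit = num[num]
    r = 33
    val = x
    return limit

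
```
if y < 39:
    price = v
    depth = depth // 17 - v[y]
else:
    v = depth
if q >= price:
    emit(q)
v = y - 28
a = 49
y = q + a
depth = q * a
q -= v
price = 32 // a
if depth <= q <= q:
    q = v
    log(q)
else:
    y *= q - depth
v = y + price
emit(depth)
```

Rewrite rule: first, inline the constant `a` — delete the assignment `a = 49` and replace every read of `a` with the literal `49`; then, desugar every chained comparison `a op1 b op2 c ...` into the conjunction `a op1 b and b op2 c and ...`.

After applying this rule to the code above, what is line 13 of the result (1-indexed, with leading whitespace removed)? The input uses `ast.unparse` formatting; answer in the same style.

if depth <= q and q <= q:

Transformed code:
if y < 39:
    price = v
    depth = depth // 17 - v[y]
else:
    v = depth
if q >= price:
    emit(q)
v = y - 28
y = q + 49
depth = q * 49
q -= v
price = 32 // 49
if depth <= q and q <= q:
    q = v
    log(q)
else:
    y *= q - depth
v = y + price
emit(depth)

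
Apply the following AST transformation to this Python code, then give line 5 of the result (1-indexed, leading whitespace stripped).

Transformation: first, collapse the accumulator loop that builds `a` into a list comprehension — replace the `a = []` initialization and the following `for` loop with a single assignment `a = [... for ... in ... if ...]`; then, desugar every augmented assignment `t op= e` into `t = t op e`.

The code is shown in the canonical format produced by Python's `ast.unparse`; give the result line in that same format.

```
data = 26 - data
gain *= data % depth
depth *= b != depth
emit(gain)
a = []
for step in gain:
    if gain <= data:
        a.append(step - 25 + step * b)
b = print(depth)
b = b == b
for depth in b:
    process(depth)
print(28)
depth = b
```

Transformed code:
data = 26 - data
gain = gain * (data % depth)
depth = depth * (b != depth)
emit(gain)
a = [step - 25 + step * b for step in gain if gain <= data]
b = print(depth)
b = b == b
for depth in b:
    process(depth)
print(28)
depth = b

a = [step - 25 + step * b for step in gain if gain <= data]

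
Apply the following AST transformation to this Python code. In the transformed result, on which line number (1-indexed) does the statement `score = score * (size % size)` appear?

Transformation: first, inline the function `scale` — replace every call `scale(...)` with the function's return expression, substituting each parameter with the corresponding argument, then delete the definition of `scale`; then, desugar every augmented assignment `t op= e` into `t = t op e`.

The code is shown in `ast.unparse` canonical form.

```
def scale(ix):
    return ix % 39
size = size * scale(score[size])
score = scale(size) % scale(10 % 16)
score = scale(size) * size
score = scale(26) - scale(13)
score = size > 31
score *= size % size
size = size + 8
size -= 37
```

Transformed code:
size = size * (score[size] % 39)
score = size % 39 % (10 % 16 % 39)
score = size % 39 * size
score = 26 % 39 - 13 % 39
score = size > 31
score = score * (size % size)
size = size + 8
size = size - 37

6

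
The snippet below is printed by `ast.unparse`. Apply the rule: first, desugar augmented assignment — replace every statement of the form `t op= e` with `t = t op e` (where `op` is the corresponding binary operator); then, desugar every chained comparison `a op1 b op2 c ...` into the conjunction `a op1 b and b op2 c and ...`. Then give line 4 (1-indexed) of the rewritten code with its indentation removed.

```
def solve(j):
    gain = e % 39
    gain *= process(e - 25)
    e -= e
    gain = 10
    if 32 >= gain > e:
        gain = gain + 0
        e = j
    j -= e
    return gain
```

e = e - e

Transformed code:
def solve(j):
    gain = e % 39
    gain = gain * process(e - 25)
    e = e - e
    gain = 10
    if 32 >= gain and gain > e:
        gain = gain + 0
        e = j
    j = j - e
    return gain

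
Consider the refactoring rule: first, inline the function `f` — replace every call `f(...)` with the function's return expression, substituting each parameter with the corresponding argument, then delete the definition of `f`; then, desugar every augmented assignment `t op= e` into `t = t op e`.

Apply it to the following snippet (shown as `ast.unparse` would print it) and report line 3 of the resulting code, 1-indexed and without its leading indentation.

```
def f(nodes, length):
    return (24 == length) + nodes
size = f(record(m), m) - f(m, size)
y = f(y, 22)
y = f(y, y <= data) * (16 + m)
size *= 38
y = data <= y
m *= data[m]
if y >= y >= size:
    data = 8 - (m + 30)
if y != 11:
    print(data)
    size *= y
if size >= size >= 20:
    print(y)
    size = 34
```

y = ((24 == (y <= data)) + y) * (16 + m)

Transformed code:
size = (24 == m) + record(m) - ((24 == size) + m)
y = (24 == 22) + y
y = ((24 == (y <= data)) + y) * (16 + m)
size = size * 38
y = data <= y
m = m * data[m]
if y >= y >= size:
    data = 8 - (m + 30)
if y != 11:
    print(data)
    size = size * y
if size >= size >= 20:
    print(y)
    size = 34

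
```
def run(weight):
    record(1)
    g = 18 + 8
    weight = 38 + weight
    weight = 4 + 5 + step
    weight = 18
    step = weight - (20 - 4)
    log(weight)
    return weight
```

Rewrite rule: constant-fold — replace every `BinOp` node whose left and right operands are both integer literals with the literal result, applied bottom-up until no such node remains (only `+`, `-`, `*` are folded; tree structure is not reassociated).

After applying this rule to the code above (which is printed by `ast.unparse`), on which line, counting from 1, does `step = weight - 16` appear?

Transformed code:
def run(weight):
    record(1)
    g = 26
    weight = 38 + weight
    weight = 9 + step
    weight = 18
    step = weight - 16
    log(weight)
    return weight

7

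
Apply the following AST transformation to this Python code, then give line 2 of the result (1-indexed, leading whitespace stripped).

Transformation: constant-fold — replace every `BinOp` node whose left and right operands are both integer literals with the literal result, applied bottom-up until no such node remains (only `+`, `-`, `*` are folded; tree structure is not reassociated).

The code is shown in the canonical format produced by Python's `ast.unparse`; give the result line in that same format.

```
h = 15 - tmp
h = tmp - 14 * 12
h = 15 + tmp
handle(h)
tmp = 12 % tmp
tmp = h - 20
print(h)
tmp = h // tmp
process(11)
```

Transformed code:
h = 15 - tmp
h = tmp - 168
h = 15 + tmp
handle(h)
tmp = 12 % tmp
tmp = h - 20
print(h)
tmp = h // tmp
process(11)

h = tmp - 168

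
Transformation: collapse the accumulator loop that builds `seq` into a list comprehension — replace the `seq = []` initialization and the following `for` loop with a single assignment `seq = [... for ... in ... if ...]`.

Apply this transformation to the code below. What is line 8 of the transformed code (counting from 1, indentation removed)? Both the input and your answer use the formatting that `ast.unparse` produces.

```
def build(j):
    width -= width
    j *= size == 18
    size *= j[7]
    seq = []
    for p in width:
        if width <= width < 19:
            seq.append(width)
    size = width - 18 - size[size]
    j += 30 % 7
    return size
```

return size

Transformed code:
def build(j):
    width -= width
    j *= size == 18
    size *= j[7]
    seq = [width for p in width if width <= width < 19]
    size = width - 18 - size[size]
    j += 30 % 7
    return size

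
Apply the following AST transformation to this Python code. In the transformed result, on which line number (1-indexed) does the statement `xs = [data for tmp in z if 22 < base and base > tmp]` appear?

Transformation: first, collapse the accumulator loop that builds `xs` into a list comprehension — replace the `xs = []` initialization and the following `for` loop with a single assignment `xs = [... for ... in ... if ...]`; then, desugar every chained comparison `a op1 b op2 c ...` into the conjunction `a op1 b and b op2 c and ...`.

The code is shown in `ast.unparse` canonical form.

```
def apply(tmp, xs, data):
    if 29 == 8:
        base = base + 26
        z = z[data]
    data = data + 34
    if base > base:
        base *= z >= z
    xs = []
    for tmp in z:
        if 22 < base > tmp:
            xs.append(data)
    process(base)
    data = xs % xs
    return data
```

Transformed code:
def apply(tmp, xs, data):
    if 29 == 8:
        base = base + 26
        z = z[data]
    data = data + 34
    if base > base:
        base *= z >= z
    xs = [data for tmp in z if 22 < base and base > tmp]
    process(base)
    data = xs % xs
    return data

8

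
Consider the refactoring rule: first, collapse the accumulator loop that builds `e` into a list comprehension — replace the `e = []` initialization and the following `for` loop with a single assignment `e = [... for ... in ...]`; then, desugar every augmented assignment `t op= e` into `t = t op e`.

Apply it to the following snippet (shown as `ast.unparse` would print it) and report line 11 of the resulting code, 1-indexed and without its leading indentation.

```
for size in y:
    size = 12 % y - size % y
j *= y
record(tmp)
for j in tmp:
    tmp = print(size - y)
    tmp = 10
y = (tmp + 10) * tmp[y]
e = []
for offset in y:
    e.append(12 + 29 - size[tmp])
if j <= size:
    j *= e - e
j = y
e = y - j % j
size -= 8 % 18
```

j = j * (e - e)

Transformed code:
for size in y:
    size = 12 % y - size % y
j = j * y
record(tmp)
for j in tmp:
    tmp = print(size - y)
    tmp = 10
y = (tmp + 10) * tmp[y]
e = [12 + 29 - size[tmp] for offset in y]
if j <= size:
    j = j * (e - e)
j = y
e = y - j % j
size = size - 8 % 18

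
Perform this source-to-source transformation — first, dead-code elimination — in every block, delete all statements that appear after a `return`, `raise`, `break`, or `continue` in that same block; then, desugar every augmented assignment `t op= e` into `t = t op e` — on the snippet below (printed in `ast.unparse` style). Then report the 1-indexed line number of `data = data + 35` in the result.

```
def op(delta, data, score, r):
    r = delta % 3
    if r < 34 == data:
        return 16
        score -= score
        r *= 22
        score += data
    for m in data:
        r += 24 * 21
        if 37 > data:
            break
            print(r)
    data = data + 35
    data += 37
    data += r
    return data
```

Transformed code:
def op(delta, data, score, r):
    r = delta % 3
    if r < 34 == data:
        return 16
    for m in data:
        r = r + 24 * 21
        if 37 > data:
            break
    data = data + 35
    data = data + 37
    data = data + r
    return data

9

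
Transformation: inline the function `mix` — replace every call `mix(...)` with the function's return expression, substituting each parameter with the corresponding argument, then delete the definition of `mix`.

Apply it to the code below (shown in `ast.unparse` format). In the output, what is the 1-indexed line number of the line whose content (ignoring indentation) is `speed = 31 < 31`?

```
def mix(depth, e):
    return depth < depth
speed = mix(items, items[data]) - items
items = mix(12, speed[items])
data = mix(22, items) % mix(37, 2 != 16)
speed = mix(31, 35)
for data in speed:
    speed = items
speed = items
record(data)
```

4

Transformed code:
speed = (items < items) - items
items = 12 < 12
data = (22 < 22) % (37 < 37)
speed = 31 < 31
for data in speed:
    speed = items
speed = items
record(data)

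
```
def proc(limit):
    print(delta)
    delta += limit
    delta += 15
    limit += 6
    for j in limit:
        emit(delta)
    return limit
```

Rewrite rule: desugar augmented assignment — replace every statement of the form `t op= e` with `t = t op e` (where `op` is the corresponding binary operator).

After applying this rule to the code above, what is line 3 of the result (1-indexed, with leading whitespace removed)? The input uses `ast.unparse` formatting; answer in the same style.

delta = delta + limit

Transformed code:
def proc(limit):
    print(delta)
    delta = delta + limit
    delta = delta + 15
    limit = limit + 6
    for j in limit:
        emit(delta)
    return limit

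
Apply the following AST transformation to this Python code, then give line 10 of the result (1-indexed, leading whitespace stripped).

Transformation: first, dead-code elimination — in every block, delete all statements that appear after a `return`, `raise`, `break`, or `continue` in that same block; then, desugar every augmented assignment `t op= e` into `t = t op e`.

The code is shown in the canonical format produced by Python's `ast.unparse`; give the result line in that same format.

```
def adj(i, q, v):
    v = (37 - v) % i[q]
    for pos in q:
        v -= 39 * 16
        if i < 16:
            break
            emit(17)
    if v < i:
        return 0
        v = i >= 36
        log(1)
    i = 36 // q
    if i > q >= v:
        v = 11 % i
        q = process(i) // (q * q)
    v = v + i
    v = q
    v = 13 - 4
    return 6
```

if i > q >= v:

Transformed code:
def adj(i, q, v):
    v = (37 - v) % i[q]
    for pos in q:
        v = v - 39 * 16
        if i < 16:
            break
    if v < i:
        return 0
    i = 36 // q
    if i > q >= v:
        v = 11 % i
        q = process(i) // (q * q)
    v = v + i
    v = q
    v = 13 - 4
    return 6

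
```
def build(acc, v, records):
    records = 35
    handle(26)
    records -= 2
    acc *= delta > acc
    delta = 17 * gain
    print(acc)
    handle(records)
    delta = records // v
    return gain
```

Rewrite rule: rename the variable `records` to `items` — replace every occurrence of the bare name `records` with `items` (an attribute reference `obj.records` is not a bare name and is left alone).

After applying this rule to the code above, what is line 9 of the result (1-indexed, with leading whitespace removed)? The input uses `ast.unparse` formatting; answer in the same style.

delta = items // v

Transformed code:
def build(acc, v, items):
    items = 35
    handle(26)
    items -= 2
    acc *= delta > acc
    delta = 17 * gain
    print(acc)
    handle(items)
    delta = items // v
    return gain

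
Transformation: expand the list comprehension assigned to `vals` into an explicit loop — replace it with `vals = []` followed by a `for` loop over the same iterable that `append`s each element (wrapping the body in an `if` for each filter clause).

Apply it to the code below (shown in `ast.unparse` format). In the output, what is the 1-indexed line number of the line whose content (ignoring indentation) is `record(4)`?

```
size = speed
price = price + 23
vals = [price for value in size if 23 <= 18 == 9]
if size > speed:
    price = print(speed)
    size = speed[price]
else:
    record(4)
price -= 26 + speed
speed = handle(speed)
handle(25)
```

11

Transformed code:
size = speed
price = price + 23
vals = []
for value in size:
    if 23 <= 18 == 9:
        vals.append(price)
if size > speed:
    price = print(speed)
    size = speed[price]
else:
    record(4)
price -= 26 + speed
speed = handle(speed)
handle(25)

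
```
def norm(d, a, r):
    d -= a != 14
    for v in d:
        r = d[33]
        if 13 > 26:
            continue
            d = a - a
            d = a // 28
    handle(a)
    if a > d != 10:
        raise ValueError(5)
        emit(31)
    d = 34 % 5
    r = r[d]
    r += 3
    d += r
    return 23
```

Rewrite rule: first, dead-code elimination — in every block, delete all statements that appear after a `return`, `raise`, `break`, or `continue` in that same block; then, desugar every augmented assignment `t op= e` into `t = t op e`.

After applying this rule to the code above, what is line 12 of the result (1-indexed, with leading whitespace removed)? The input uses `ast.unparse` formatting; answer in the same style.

Transformed code:
def norm(d, a, r):
    d = d - (a != 14)
    for v in d:
        r = d[33]
        if 13 > 26:
            continue
    handle(a)
    if a > d != 10:
        raise ValueError(5)
    d = 34 % 5
    r = r[d]
    r = r + 3
    d = d + r
    return 23

r = r + 3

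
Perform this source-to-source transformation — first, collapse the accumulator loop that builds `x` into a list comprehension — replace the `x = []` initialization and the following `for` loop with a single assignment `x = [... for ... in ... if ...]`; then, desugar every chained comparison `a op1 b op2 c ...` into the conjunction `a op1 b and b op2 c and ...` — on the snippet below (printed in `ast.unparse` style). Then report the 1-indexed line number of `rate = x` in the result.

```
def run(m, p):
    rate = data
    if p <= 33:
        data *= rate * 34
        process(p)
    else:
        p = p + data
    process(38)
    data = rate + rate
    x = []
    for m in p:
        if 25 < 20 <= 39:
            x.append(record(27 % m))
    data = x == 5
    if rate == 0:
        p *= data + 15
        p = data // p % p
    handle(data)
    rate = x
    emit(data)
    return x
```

Transformed code:
def run(m, p):
    rate = data
    if p <= 33:
        data *= rate * 34
        process(p)
    else:
        p = p + data
    process(38)
    data = rate + rate
    x = [record(27 % m) for m in p if 25 < 20 and 20 <= 39]
    data = x == 5
    if rate == 0:
        p *= data + 15
        p = data // p % p
    handle(data)
    rate = x
    emit(data)
    return x

16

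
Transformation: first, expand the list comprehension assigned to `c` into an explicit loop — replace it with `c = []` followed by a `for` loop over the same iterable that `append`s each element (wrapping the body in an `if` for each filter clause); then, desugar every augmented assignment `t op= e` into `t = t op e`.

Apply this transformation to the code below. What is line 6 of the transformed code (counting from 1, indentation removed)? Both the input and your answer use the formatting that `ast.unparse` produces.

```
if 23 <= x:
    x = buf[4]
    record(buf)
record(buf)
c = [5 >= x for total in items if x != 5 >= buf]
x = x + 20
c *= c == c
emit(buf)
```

for total in items:

Transformed code:
if 23 <= x:
    x = buf[4]
    record(buf)
record(buf)
c = []
for total in items:
    if x != 5 >= buf:
        c.append(5 >= x)
x = x + 20
c = c * (c == c)
emit(buf)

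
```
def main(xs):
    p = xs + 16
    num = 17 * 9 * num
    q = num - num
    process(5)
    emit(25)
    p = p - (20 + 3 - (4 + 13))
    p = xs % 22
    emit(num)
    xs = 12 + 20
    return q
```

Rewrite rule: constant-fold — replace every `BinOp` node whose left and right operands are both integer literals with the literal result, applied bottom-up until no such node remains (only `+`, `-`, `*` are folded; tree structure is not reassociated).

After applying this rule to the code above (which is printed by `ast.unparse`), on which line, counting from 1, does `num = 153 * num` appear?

Transformed code:
def main(xs):
    p = xs + 16
    num = 153 * num
    q = num - num
    process(5)
    emit(25)
    p = p - 6
    p = xs % 22
    emit(num)
    xs = 32
    return q

3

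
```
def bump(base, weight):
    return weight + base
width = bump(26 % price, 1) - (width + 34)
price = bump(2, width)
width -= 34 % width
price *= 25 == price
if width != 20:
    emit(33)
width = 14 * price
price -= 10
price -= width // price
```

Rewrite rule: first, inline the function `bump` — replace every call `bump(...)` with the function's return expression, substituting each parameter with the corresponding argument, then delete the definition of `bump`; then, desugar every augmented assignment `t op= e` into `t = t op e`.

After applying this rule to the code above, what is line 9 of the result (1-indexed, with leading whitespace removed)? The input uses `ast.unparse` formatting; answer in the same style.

price = price - width // price

Transformed code:
width = 1 + 26 % price - (width + 34)
price = width + 2
width = width - 34 % width
price = price * (25 == price)
if width != 20:
    emit(33)
width = 14 * price
price = price - 10
price = price - width // price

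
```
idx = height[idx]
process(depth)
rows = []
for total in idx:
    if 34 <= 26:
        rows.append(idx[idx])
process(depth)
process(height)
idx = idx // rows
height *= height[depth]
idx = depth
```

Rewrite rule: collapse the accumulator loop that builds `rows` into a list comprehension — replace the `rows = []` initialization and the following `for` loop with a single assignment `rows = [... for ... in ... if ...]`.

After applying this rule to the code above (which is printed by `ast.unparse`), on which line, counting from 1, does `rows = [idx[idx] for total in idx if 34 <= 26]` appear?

Transformed code:
idx = height[idx]
process(depth)
rows = [idx[idx] for total in idx if 34 <= 26]
process(depth)
process(height)
idx = idx // rows
height *= height[depth]
idx = depth

3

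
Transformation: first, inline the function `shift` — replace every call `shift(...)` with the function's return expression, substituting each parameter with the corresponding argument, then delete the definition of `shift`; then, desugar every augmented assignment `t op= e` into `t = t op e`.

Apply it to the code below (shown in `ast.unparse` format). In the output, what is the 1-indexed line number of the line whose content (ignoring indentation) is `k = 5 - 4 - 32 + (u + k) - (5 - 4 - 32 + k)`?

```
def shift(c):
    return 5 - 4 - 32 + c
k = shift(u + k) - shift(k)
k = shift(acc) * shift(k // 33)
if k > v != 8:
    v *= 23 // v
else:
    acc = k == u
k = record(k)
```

1

Transformed code:
k = 5 - 4 - 32 + (u + k) - (5 - 4 - 32 + k)
k = (5 - 4 - 32 + acc) * (5 - 4 - 32 + k // 33)
if k > v != 8:
    v = v * (23 // v)
else:
    acc = k == u
k = record(k)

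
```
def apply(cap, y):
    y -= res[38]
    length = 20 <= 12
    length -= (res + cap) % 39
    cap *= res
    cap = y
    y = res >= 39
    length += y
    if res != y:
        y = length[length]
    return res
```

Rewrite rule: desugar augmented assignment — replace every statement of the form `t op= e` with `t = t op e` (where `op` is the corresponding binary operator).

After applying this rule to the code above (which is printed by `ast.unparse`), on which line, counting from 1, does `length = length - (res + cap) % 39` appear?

Transformed code:
def apply(cap, y):
    y = y - res[38]
    length = 20 <= 12
    length = length - (res + cap) % 39
    cap = cap * res
    cap = y
    y = res >= 39
    length = length + y
    if res != y:
        y = length[length]
    return res

4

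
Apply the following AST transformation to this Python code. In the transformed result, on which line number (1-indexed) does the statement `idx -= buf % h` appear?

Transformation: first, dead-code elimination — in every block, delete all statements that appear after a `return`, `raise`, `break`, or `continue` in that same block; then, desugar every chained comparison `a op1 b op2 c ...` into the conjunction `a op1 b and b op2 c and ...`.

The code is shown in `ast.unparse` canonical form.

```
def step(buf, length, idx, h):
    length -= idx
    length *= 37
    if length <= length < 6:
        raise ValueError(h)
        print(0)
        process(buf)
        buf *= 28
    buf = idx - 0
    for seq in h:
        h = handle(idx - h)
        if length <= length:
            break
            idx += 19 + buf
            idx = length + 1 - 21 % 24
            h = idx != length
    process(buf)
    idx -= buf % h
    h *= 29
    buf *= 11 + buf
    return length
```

12

Transformed code:
def step(buf, length, idx, h):
    length -= idx
    length *= 37
    if length <= length and length < 6:
        raise ValueError(h)
    buf = idx - 0
    for seq in h:
        h = handle(idx - h)
        if length <= length:
            break
    process(buf)
    idx -= buf % h
    h *= 29
    buf *= 11 + buf
    return length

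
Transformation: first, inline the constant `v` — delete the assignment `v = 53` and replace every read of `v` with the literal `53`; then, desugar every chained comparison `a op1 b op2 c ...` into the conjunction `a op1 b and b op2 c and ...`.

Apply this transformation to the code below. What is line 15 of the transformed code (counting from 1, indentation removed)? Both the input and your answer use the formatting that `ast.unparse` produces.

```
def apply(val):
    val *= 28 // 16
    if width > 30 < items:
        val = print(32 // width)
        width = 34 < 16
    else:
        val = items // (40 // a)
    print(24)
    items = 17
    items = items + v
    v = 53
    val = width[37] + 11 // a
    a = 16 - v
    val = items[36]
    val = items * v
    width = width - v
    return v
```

Transformed code:
def apply(val):
    val *= 28 // 16
    if width > 30 and 30 < items:
        val = print(32 // width)
        width = 34 < 16
    else:
        val = items // (40 // a)
    print(24)
    items = 17
    items = items + 53
    val = width[37] + 11 // a
    a = 16 - 53
    val = items[36]
    val = items * 53
    width = width - 53
    return 53

width = width - 53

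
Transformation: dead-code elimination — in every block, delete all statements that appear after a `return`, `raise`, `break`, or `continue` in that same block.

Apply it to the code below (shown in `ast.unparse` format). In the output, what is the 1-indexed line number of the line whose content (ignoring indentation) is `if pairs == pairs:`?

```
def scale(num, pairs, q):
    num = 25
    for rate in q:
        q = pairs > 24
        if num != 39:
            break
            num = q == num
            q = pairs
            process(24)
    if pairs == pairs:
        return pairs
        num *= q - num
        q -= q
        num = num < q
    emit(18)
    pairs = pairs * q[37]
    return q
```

7

Transformed code:
def scale(num, pairs, q):
    num = 25
    for rate in q:
        q = pairs > 24
        if num != 39:
            break
    if pairs == pairs:
        return pairs
    emit(18)
    pairs = pairs * q[37]
    return q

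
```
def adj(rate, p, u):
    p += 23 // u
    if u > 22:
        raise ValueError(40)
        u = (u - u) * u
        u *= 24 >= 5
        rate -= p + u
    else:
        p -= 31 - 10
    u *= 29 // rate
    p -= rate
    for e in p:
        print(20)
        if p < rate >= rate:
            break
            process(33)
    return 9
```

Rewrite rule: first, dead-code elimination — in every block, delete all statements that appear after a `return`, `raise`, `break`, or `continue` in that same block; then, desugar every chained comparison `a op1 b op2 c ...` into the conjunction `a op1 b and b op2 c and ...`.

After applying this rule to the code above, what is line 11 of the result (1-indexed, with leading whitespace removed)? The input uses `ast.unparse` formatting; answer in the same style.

Transformed code:
def adj(rate, p, u):
    p += 23 // u
    if u > 22:
        raise ValueError(40)
    else:
        p -= 31 - 10
    u *= 29 // rate
    p -= rate
    for e in p:
        print(20)
        if p < rate and rate >= rate:
            break
    return 9

if p < rate and rate >= rate:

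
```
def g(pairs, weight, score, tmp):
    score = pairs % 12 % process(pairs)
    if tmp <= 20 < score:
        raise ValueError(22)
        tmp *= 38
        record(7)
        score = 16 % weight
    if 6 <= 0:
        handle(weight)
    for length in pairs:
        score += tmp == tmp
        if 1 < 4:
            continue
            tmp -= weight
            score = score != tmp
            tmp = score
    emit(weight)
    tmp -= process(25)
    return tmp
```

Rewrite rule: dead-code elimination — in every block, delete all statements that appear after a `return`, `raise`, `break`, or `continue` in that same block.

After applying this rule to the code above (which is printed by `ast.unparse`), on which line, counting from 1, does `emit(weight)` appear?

11

Transformed code:
def g(pairs, weight, score, tmp):
    score = pairs % 12 % process(pairs)
    if tmp <= 20 < score:
        raise ValueError(22)
    if 6 <= 0:
        handle(weight)
    for length in pairs:
        score += tmp == tmp
        if 1 < 4:
            continue
    emit(weight)
    tmp -= process(25)
    return tmp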